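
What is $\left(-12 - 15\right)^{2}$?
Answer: $729$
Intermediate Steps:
$\left(-12 - 15\right)^{2} = \left(-27\right)^{2} = 729$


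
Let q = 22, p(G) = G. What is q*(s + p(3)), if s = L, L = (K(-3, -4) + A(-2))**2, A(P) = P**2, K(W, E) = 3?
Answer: 1144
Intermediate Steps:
L = 49 (L = (3 + (-2)**2)**2 = (3 + 4)**2 = 7**2 = 49)
s = 49
q*(s + p(3)) = 22*(49 + 3) = 22*52 = 1144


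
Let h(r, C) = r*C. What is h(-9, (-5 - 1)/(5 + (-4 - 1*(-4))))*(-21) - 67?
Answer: -1469/5 ≈ -293.80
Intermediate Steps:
h(r, C) = C*r
h(-9, (-5 - 1)/(5 + (-4 - 1*(-4))))*(-21) - 67 = (((-5 - 1)/(5 + (-4 - 1*(-4))))*(-9))*(-21) - 67 = (-6/(5 + (-4 + 4))*(-9))*(-21) - 67 = (-6/(5 + 0)*(-9))*(-21) - 67 = (-6/5*(-9))*(-21) - 67 = (-6*1/5*(-9))*(-21) - 67 = -6/5*(-9)*(-21) - 67 = (54/5)*(-21) - 67 = -1134/5 - 67 = -1469/5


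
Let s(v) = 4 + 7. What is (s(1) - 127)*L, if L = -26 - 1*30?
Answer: 6496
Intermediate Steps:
L = -56 (L = -26 - 30 = -56)
s(v) = 11
(s(1) - 127)*L = (11 - 127)*(-56) = -116*(-56) = 6496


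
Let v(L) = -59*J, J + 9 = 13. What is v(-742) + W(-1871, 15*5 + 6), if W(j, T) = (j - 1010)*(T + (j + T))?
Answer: 4923393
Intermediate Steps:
J = 4 (J = -9 + 13 = 4)
W(j, T) = (-1010 + j)*(j + 2*T) (W(j, T) = (-1010 + j)*(T + (T + j)) = (-1010 + j)*(j + 2*T))
v(L) = -236 (v(L) = -59*4 = -236)
v(-742) + W(-1871, 15*5 + 6) = -236 + ((-1871)**2 - 2020*(15*5 + 6) - 1010*(-1871) + 2*(15*5 + 6)*(-1871)) = -236 + (3500641 - 2020*(75 + 6) + 1889710 + 2*(75 + 6)*(-1871)) = -236 + (3500641 - 2020*81 + 1889710 + 2*81*(-1871)) = -236 + (3500641 - 163620 + 1889710 - 303102) = -236 + 4923629 = 4923393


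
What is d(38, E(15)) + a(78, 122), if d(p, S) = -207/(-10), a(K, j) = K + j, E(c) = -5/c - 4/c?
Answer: 2207/10 ≈ 220.70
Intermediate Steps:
E(c) = -9/c
d(p, S) = 207/10 (d(p, S) = -207*(-1/10) = 207/10)
d(38, E(15)) + a(78, 122) = 207/10 + (78 + 122) = 207/10 + 200 = 2207/10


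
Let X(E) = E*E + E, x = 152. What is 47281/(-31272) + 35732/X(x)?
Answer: 743507/30302568 ≈ 0.024536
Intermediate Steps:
X(E) = E + E² (X(E) = E² + E = E + E²)
47281/(-31272) + 35732/X(x) = 47281/(-31272) + 35732/((152*(1 + 152))) = 47281*(-1/31272) + 35732/((152*153)) = -47281/31272 + 35732/23256 = -47281/31272 + 35732*(1/23256) = -47281/31272 + 8933/5814 = 743507/30302568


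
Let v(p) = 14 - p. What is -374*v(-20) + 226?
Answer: -12490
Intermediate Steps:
-374*v(-20) + 226 = -374*(14 - 1*(-20)) + 226 = -374*(14 + 20) + 226 = -374*34 + 226 = -12716 + 226 = -12490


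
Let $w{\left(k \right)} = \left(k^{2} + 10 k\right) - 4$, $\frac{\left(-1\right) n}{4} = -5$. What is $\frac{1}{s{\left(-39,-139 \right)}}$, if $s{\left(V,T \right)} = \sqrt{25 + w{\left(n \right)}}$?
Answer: $\frac{\sqrt{69}}{207} \approx 0.040129$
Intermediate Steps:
$n = 20$ ($n = \left(-4\right) \left(-5\right) = 20$)
$w{\left(k \right)} = -4 + k^{2} + 10 k$
$s{\left(V,T \right)} = 3 \sqrt{69}$ ($s{\left(V,T \right)} = \sqrt{25 + \left(-4 + 20^{2} + 10 \cdot 20\right)} = \sqrt{25 + \left(-4 + 400 + 200\right)} = \sqrt{25 + 596} = \sqrt{621} = 3 \sqrt{69}$)
$\frac{1}{s{\left(-39,-139 \right)}} = \frac{1}{3 \sqrt{69}} = \frac{\sqrt{69}}{207}$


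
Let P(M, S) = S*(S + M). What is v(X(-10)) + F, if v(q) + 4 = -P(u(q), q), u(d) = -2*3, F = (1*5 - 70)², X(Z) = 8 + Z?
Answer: 4205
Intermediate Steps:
F = 4225 (F = (5 - 70)² = (-65)² = 4225)
u(d) = -6
P(M, S) = S*(M + S)
v(q) = -4 - q*(-6 + q)
v(X(-10)) + F = (-4 - (8 - 10)*(-6 + (8 - 10))) + 4225 = (-4 - 1*(-2)*(-6 - 2)) + 4225 = (-4 - 1*(-2)*(-8)) + 4225 = (-4 - 16) + 4225 = -20 + 4225 = 4205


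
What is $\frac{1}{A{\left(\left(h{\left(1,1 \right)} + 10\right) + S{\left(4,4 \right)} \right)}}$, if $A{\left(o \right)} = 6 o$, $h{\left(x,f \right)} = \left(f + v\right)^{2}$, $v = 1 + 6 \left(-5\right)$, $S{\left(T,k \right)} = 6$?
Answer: $\frac{1}{4800} \approx 0.00020833$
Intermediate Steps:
$v = -29$ ($v = 1 - 30 = -29$)
$h{\left(x,f \right)} = \left(-29 + f\right)^{2}$ ($h{\left(x,f \right)} = \left(f - 29\right)^{2} = \left(-29 + f\right)^{2}$)
$\frac{1}{A{\left(\left(h{\left(1,1 \right)} + 10\right) + S{\left(4,4 \right)} \right)}} = \frac{1}{6 \left(\left(\left(-29 + 1\right)^{2} + 10\right) + 6\right)} = \frac{1}{6 \left(\left(\left(-28\right)^{2} + 10\right) + 6\right)} = \frac{1}{6 \left(\left(784 + 10\right) + 6\right)} = \frac{1}{6 \left(794 + 6\right)} = \frac{1}{6 \cdot 800} = \frac{1}{4800}$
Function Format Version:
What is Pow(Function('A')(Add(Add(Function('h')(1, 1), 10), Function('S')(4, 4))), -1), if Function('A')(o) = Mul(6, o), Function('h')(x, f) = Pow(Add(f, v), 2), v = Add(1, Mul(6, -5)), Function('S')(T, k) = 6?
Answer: Rational(1, 4800) ≈ 0.00020833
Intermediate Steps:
v = -29 (v = Add(1, -30) = -29)
Function('h')(x, f) = Pow(Add(-29, f), 2) (Function('h')(x, f) = Pow(Add(f, -29), 2) = Pow(Add(-29, f), 2))
Pow(Function('A')(Add(Add(Function('h')(1, 1), 10), Function('S')(4, 4))), -1) = Pow(Mul(6, Add(Add(Pow(Add(-29, 1), 2), 10), 6)), -1) = Pow(Mul(6, Add(Add(Pow(-28, 2), 10), 6)), -1) = Pow(Mul(6, Add(Add(784, 10), 6)), -1) = Pow(Mul(6, Add(794, 6)), -1) = Pow(Mul(6, 800), -1) = Pow(4800, -1) = Rational(1, 4800)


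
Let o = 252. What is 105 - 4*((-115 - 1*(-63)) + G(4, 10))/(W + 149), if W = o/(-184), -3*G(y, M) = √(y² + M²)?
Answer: 722623/6791 + 368*√29/20373 ≈ 106.51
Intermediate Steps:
G(y, M) = -√(M² + y²)/3 (G(y, M) = -√(y² + M²)/3 = -√(M² + y²)/3)
W = -63/46 (W = 252/(-184) = 252*(-1/184) = -63/46 ≈ -1.3696)
105 - 4*((-115 - 1*(-63)) + G(4, 10))/(W + 149) = 105 - 4*((-115 - 1*(-63)) - √(10² + 4²)/3)/(-63/46 + 149) = 105 - 4*((-115 + 63) - √(100 + 16)/3)/6791/46 = 105 - 4*(-52 - 2*√29/3)*46/6791 = 105 - 4*(-2392/6791 - 92*√29/20373) = 105 + (9568/6791 + 368*√29/20373) = 722623/6791 + 368*√29/20373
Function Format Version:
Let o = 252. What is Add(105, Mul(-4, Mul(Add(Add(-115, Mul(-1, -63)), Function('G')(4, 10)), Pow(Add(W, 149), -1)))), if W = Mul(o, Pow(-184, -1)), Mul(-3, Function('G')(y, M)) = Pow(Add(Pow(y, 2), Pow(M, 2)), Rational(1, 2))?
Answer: Add(Rational(722623, 6791), Mul(Rational(368, 20373), Pow(29, Rational(1, 2)))) ≈ 106.51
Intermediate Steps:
Function('G')(y, M) = Mul(Rational(-1, 3), Pow(Add(Pow(M, 2), Pow(y, 2)), Rational(1, 2))) (Function('G')(y, M) = Mul(Rational(-1, 3), Pow(Add(Pow(y, 2), Pow(M, 2)), Rational(1, 2))) = Mul(Rational(-1, 3), Pow(Add(Pow(M, 2), Pow(y, 2)), Rational(1, 2))))
W = Rational(-63, 46) (W = Mul(252, Pow(-184, -1)) = Mul(252, Rational(-1, 184)) = Rational(-63, 46) ≈ -1.3696)
Add(105, Mul(-4, Mul(Add(Add(-115, Mul(-1, -63)), Function('G')(4, 10)), Pow(Add(W, 149), -1)))) = Add(105, Mul(-4, Mul(Add(Add(-115, Mul(-1, -63)), Mul(Rational(-1, 3), Pow(Add(Pow(10, 2), Pow(4, 2)), Rational(1, 2)))), Pow(Add(Rational(-63, 46), 149), -1)))) = Add(105, Mul(-4, Mul(Add(Add(-115, 63), Mul(Rational(-1, 3), Pow(Add(100, 16), Rational(1, 2)))), Pow(Rational(6791, 46), -1)))) = Add(105, Mul(-4, Mul(Add(-52, Mul(Rational(-1, 3), Pow(116, Rational(1, 2)))), Rational(46, 6791)))) = Add(105, Mul(-4, Mul(Add(-52, Mul(Rational(-1, 3), Mul(2, Pow(29, Rational(1, 2))))), Rational(46, 6791)))) = Add(105, Mul(-4, Mul(Add(-52, Mul(Rational(-2, 3), Pow(29, Rational(1, 2)))), Rational(46, 6791)))) = Add(105, Mul(-4, Add(Rational(-2392, 6791), Mul(Rational(-92, 20373), Pow(29, Rational(1, 2)))))) = Add(105, Add(Rational(9568, 6791), Mul(Rational(368, 20373), Pow(29, Rational(1, 2))))) = Add(Rational(722623, 6791), Mul(Rational(368, 20373), Pow(29, Rational(1, 2))))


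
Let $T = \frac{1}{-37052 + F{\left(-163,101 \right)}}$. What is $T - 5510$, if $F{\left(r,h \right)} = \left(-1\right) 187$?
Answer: $- \frac{205186891}{37239} \approx -5510.0$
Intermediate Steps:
$F{\left(r,h \right)} = -187$
$T = - \frac{1}{37239}$ ($T = \frac{1}{-37052 - 187} = \frac{1}{-37239} = - \frac{1}{37239} \approx -2.6854 \cdot 10^{-5}$)
$T - 5510 = - \frac{1}{37239} - 5510 = - \frac{205186891}{37239}$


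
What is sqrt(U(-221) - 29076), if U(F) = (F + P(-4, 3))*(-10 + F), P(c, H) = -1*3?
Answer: 2*sqrt(5667) ≈ 150.56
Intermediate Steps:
P(c, H) = -3
U(F) = (-10 + F)*(-3 + F) (U(F) = (F - 3)*(-10 + F) = (-3 + F)*(-10 + F) = (-10 + F)*(-3 + F))
sqrt(U(-221) - 29076) = sqrt((30 + (-221)**2 - 13*(-221)) - 29076) = sqrt((30 + 48841 + 2873) - 29076) = sqrt(51744 - 29076) = sqrt(22668) = 2*sqrt(5667)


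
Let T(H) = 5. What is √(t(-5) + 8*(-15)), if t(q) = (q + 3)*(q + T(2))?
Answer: 2*I*√30 ≈ 10.954*I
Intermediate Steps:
t(q) = (3 + q)*(5 + q) (t(q) = (q + 3)*(q + 5) = (3 + q)*(5 + q))
√(t(-5) + 8*(-15)) = √((15 + (-5)² + 8*(-5)) + 8*(-15)) = √((15 + 25 - 40) - 120) = √(0 - 120) = √(-120) = 2*I*√30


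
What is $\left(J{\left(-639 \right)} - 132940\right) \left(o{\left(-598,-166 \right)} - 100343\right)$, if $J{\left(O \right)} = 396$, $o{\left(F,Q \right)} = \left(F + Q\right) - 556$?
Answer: $13474820672$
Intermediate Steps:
$o{\left(F,Q \right)} = -556 + F + Q$ ($o{\left(F,Q \right)} = \left(F + Q\right) - 556 = -556 + F + Q$)
$\left(J{\left(-639 \right)} - 132940\right) \left(o{\left(-598,-166 \right)} - 100343\right) = \left(396 - 132940\right) \left(\left(-556 - 598 - 166\right) - 100343\right) = - 132544 \left(-1320 - 100343\right) = \left(-132544\right) \left(-101663\right) = 13474820672$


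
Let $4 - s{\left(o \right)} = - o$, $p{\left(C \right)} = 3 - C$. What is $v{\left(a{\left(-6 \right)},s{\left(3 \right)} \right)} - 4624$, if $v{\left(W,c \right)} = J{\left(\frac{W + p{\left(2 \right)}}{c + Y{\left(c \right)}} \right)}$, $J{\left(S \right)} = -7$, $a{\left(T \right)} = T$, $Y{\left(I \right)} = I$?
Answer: $-4631$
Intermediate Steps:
$s{\left(o \right)} = 4 + o$ ($s{\left(o \right)} = 4 - - o = 4 + o$)
$v{\left(W,c \right)} = -7$
$v{\left(a{\left(-6 \right)},s{\left(3 \right)} \right)} - 4624 = -7 - 4624 = -4631$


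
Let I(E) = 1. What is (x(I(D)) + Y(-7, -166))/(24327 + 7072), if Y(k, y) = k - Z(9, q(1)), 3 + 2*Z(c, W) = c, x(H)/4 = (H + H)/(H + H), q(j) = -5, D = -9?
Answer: -6/31399 ≈ -0.00019109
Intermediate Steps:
x(H) = 4 (x(H) = 4*((H + H)/(H + H)) = 4*((2*H)/((2*H))) = 4*((2*H)*(1/(2*H))) = 4*1 = 4)
Z(c, W) = -3/2 + c/2
Y(k, y) = -3 + k (Y(k, y) = k - (-3/2 + (½)*9) = k - (-3/2 + 9/2) = k - 1*3 = k - 3 = -3 + k)
(x(I(D)) + Y(-7, -166))/(24327 + 7072) = (4 + (-3 - 7))/(24327 + 7072) = (4 - 10)/31399 = -6*1/31399 = -6/31399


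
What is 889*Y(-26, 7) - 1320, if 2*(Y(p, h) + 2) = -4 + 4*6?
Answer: 5792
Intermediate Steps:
Y(p, h) = 8 (Y(p, h) = -2 + (-4 + 4*6)/2 = -2 + (-4 + 24)/2 = -2 + (½)*20 = -2 + 10 = 8)
889*Y(-26, 7) - 1320 = 889*8 - 1320 = 7112 - 1320 = 5792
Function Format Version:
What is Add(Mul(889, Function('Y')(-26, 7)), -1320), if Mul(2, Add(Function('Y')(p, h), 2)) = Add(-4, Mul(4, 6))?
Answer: 5792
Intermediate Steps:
Function('Y')(p, h) = 8 (Function('Y')(p, h) = Add(-2, Mul(Rational(1, 2), Add(-4, Mul(4, 6)))) = Add(-2, Mul(Rational(1, 2), Add(-4, 24))) = Add(-2, Mul(Rational(1, 2), 20)) = Add(-2, 10) = 8)
Add(Mul(889, Function('Y')(-26, 7)), -1320) = Add(Mul(889, 8), -1320) = Add(7112, -1320) = 5792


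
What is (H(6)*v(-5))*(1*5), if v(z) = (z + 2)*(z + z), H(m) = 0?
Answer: 0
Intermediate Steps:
v(z) = 2*z*(2 + z) (v(z) = (2 + z)*(2*z) = 2*z*(2 + z))
(H(6)*v(-5))*(1*5) = (0*(2*(-5)*(2 - 5)))*(1*5) = (0*(2*(-5)*(-3)))*5 = (0*30)*5 = 0*5 = 0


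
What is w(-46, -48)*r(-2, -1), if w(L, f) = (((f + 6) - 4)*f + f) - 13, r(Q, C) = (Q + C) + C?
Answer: -8588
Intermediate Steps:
r(Q, C) = Q + 2*C (r(Q, C) = (C + Q) + C = Q + 2*C)
w(L, f) = -13 + f + f*(2 + f) (w(L, f) = (((6 + f) - 4)*f + f) - 13 = ((2 + f)*f + f) - 13 = (f*(2 + f) + f) - 13 = (f + f*(2 + f)) - 13 = -13 + f + f*(2 + f))
w(-46, -48)*r(-2, -1) = (-13 + (-48)² + 3*(-48))*(-2 + 2*(-1)) = (-13 + 2304 - 144)*(-2 - 2) = 2147*(-4) = -8588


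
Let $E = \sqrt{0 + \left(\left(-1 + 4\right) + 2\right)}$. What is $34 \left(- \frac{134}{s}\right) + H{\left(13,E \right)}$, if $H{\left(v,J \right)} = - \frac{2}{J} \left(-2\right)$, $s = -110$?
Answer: $\frac{2278}{55} + \frac{4 \sqrt{5}}{5} \approx 43.207$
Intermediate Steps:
$E = \sqrt{5}$ ($E = \sqrt{0 + \left(3 + 2\right)} = \sqrt{0 + 5} = \sqrt{5} \approx 2.2361$)
$H{\left(v,J \right)} = \frac{4}{J}$
$34 \left(- \frac{134}{s}\right) + H{\left(13,E \right)} = 34 \left(- \frac{134}{-110}\right) + \frac{4}{\sqrt{5}} = 34 \left(\left(-134\right) \left(- \frac{1}{110}\right)\right) + 4 \frac{\sqrt{5}}{5} = 34 \cdot \frac{67}{55} + \frac{4 \sqrt{5}}{5} = \frac{2278}{55} + \frac{4 \sqrt{5}}{5}$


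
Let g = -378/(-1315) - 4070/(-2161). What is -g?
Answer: -6168908/2841715 ≈ -2.1708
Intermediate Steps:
g = 6168908/2841715 (g = -378*(-1/1315) - 4070*(-1/2161) = 378/1315 + 4070/2161 = 6168908/2841715 ≈ 2.1708)
-g = -1*6168908/2841715 = -6168908/2841715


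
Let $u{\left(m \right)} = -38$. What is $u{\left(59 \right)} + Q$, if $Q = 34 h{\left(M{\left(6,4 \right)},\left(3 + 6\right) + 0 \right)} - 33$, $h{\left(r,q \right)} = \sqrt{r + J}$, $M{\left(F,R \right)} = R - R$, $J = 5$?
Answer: $-71 + 34 \sqrt{5} \approx 5.0263$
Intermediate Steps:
$M{\left(F,R \right)} = 0$
$h{\left(r,q \right)} = \sqrt{5 + r}$ ($h{\left(r,q \right)} = \sqrt{r + 5} = \sqrt{5 + r}$)
$Q = -33 + 34 \sqrt{5}$ ($Q = 34 \sqrt{5 + 0} - 33 = 34 \sqrt{5} - 33 = -33 + 34 \sqrt{5} \approx 43.026$)
$u{\left(59 \right)} + Q = -38 - \left(33 - 34 \sqrt{5}\right) = -71 + 34 \sqrt{5}$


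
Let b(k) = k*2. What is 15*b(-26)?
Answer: -780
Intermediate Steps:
b(k) = 2*k
15*b(-26) = 15*(2*(-26)) = 15*(-52) = -780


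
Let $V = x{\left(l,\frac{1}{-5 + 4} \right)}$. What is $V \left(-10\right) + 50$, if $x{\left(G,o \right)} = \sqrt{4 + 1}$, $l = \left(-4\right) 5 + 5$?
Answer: $50 - 10 \sqrt{5} \approx 27.639$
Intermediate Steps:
$l = -15$ ($l = -20 + 5 = -15$)
$x{\left(G,o \right)} = \sqrt{5}$
$V = \sqrt{5} \approx 2.2361$
$V \left(-10\right) + 50 = \sqrt{5} \left(-10\right) + 50 = - 10 \sqrt{5} + 50 = 50 - 10 \sqrt{5}$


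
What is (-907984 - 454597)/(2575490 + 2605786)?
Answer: -1362581/5181276 ≈ -0.26298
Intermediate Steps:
(-907984 - 454597)/(2575490 + 2605786) = -1362581/5181276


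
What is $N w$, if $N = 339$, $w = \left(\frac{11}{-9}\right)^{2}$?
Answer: $\frac{13673}{27} \approx 506.41$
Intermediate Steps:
$w = \frac{121}{81}$ ($w = \left(11 \left(- \frac{1}{9}\right)\right)^{2} = \left(- \frac{11}{9}\right)^{2} = \frac{121}{81} \approx 1.4938$)
$N w = 339 \cdot \frac{121}{81} = \frac{13673}{27}$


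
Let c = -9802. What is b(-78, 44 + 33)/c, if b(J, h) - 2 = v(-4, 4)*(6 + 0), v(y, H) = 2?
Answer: -7/4901 ≈ -0.0014283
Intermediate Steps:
b(J, h) = 14 (b(J, h) = 2 + 2*(6 + 0) = 2 + 2*6 = 2 + 12 = 14)
b(-78, 44 + 33)/c = 14/(-9802) = 14*(-1/9802) = -7/4901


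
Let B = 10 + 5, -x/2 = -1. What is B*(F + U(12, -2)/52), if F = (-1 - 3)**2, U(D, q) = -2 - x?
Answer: 3105/13 ≈ 238.85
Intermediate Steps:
x = 2 (x = -2*(-1) = 2)
U(D, q) = -4 (U(D, q) = -2 - 1*2 = -2 - 2 = -4)
F = 16 (F = (-4)**2 = 16)
B = 15
B*(F + U(12, -2)/52) = 15*(16 - 4/52) = 15*(16 - 4*1/52) = 15*(16 - 1/13) = 15*(207/13) = 3105/13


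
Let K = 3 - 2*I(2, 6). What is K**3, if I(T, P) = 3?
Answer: -27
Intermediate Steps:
K = -3 (K = 3 - 2*3 = 3 - 6 = -3)
K**3 = (-3)**3 = -27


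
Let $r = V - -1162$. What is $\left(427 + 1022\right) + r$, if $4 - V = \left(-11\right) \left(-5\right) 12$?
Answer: $1955$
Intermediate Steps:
$V = -656$ ($V = 4 - \left(-11\right) \left(-5\right) 12 = 4 - 55 \cdot 12 = 4 - 660 = -656$)
$r = 506$ ($r = -656 - -1162 = -656 + 1162 = 506$)
$\left(427 + 1022\right) + r = \left(427 + 1022\right) + 506 = 1449 + 506 = 1955$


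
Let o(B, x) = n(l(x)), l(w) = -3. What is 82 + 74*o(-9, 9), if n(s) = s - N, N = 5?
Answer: -510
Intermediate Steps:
n(s) = -5 + s (n(s) = s - 1*5 = s - 5 = -5 + s)
o(B, x) = -8 (o(B, x) = -5 - 3 = -8)
82 + 74*o(-9, 9) = 82 + 74*(-8) = 82 - 592 = -510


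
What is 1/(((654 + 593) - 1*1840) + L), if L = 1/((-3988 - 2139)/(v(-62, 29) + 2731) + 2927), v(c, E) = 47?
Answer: -8125079/4818169069 ≈ -0.0016863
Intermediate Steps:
L = 2778/8125079 (L = 1/((-3988 - 2139)/(47 + 2731) + 2927) = 1/(-6127/2778 + 2927) = 1/(8125079/2778) = 2778/8125079 ≈ 0.00034190)
1/(((654 + 593) - 1*1840) + L) = 1/(((654 + 593) - 1*1840) + 2778/8125079) = 1/((1247 - 1840) + 2778/8125079) = 1/(-593 + 2778/8125079) = 1/(-4818169069/8125079) = -8125079/4818169069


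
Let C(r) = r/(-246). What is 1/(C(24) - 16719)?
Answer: -41/685483 ≈ -5.9812e-5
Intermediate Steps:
C(r) = -r/246 (C(r) = r*(-1/246) = -r/246)
1/(C(24) - 16719) = 1/(-1/246*24 - 16719) = 1/(-4/41 - 16719) = 1/(-685483/41) = -41/685483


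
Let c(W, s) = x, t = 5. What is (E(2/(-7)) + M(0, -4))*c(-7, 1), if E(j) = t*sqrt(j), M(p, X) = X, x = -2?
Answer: 8 - 10*I*sqrt(14)/7 ≈ 8.0 - 5.3452*I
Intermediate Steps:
c(W, s) = -2
E(j) = 5*sqrt(j)
(E(2/(-7)) + M(0, -4))*c(-7, 1) = (5*sqrt(2/(-7)) - 4)*(-2) = (5*sqrt(2*(-1/7)) - 4)*(-2) = (5*sqrt(-2/7) - 4)*(-2) = (5*(I*sqrt(14)/7) - 4)*(-2) = (5*I*sqrt(14)/7 - 4)*(-2) = (-4 + 5*I*sqrt(14)/7)*(-2) = 8 - 10*I*sqrt(14)/7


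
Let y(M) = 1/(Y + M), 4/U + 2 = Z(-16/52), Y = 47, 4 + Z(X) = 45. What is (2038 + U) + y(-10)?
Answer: 2941021/1443 ≈ 2038.1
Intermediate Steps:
Z(X) = 41 (Z(X) = -4 + 45 = 41)
U = 4/39 (U = 4/(-2 + 41) = 4/39 ≈ 0.10256)
y(M) = 1/(47 + M)
(2038 + U) + y(-10) = (2038 + 4/39) + 1/(47 - 10) = 79486/39 + 1/37 = 2941021/1443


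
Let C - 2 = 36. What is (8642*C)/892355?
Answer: 328396/892355 ≈ 0.36801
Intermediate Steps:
C = 38 (C = 2 + 36 = 38)
(8642*C)/892355 = (8642*38)/892355 = 328396*(1/892355) = 328396/892355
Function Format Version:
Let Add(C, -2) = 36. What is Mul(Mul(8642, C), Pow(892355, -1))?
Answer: Rational(328396, 892355) ≈ 0.36801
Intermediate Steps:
C = 38 (C = Add(2, 36) = 38)
Mul(Mul(8642, C), Pow(892355, -1)) = Mul(Mul(8642, 38), Pow(892355, -1)) = Mul(328396, Rational(1, 892355)) = Rational(328396, 892355)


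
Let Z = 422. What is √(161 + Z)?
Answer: √583 ≈ 24.145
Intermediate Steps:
√(161 + Z) = √(161 + 422) = √583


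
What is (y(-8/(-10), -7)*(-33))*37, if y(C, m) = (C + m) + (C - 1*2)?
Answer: 45177/5 ≈ 9035.4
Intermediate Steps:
y(C, m) = -2 + m + 2*C (y(C, m) = (C + m) + (C - 2) = (C + m) + (-2 + C) = -2 + m + 2*C)
(y(-8/(-10), -7)*(-33))*37 = ((-2 - 7 + 2*(-8/(-10)))*(-33))*37 = ((-2 - 7 + 2*(-8*(-⅒)))*(-33))*37 = ((-2 - 7 + 2*(⅘))*(-33))*37 = ((-2 - 7 + 8/5)*(-33))*37 = -37/5*(-33)*37 = (1221/5)*37 = 45177/5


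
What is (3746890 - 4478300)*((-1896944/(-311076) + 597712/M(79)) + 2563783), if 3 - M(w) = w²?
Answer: -454829733684361055530/242561511 ≈ -1.8751e+12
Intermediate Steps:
M(w) = 3 - w²
(3746890 - 4478300)*((-1896944/(-311076) + 597712/M(79)) + 2563783) = (3746890 - 4478300)*((-1896944/(-311076) + 597712/(3 - 1*79²)) + 2563783) = -731410*((-1896944*(-1/311076) + 597712/(3 - 1*6241)) + 2563783) = -731410*((474236/77769 + 597712/(3 - 6241)) + 2563783) = -731410*((474236/77769 + 597712/(-6238)) + 2563783) = -731410*((474236/77769 + 597712*(-1/6238)) + 2563783) = -731410*((474236/77769 - 298856/3119) + 2563783) = -731410*(-21762590180/242561511 + 2563783) = -731410*621853315765933/242561511 = -454829733684361055530/242561511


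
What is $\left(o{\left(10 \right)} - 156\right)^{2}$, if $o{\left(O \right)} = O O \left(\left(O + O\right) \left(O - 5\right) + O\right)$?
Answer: $117592336$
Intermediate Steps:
$o{\left(O \right)} = O^{2} \left(O + 2 O \left(-5 + O\right)\right)$ ($o{\left(O \right)} = O^{2} \left(2 O \left(-5 + O\right) + O\right) = O^{2} \left(O + 2 O \left(-5 + O\right)\right)$)
$\left(o{\left(10 \right)} - 156\right)^{2} = \left(10^{3} \left(-9 + 2 \cdot 10\right) - 156\right)^{2} = \left(1000 \left(-9 + 20\right) - 156\right)^{2} = \left(1000 \cdot 11 - 156\right)^{2} = \left(11000 - 156\right)^{2} = 10844^{2} = 117592336$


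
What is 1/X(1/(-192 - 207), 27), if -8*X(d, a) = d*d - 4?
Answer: 1273608/636803 ≈ 2.0000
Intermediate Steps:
X(d, a) = 1/2 - d**2/8 (X(d, a) = -(d*d - 4)/8 = -(d**2 - 4)/8 = -(-4 + d**2)/8 = 1/2 - d**2/8)
1/X(1/(-192 - 207), 27) = 1/(1/2 - 1/(8*(-192 - 207)**2)) = 1/(1/2 - (1/(-399))**2/8) = 1/(1/2 - (-1/399)**2/8) = 1/(1/2 - 1/8*1/159201) = 1/(1/2 - 1/1273608) = 1/(636803/1273608) = 1273608/636803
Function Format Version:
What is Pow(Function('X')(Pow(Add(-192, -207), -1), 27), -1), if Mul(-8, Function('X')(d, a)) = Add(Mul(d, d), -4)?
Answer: Rational(1273608, 636803) ≈ 2.0000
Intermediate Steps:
Function('X')(d, a) = Add(Rational(1, 2), Mul(Rational(-1, 8), Pow(d, 2))) (Function('X')(d, a) = Mul(Rational(-1, 8), Add(Mul(d, d), -4)) = Mul(Rational(-1, 8), Add(Pow(d, 2), -4)) = Mul(Rational(-1, 8), Add(-4, Pow(d, 2))) = Add(Rational(1, 2), Mul(Rational(-1, 8), Pow(d, 2))))
Pow(Function('X')(Pow(Add(-192, -207), -1), 27), -1) = Pow(Add(Rational(1, 2), Mul(Rational(-1, 8), Pow(Pow(Add(-192, -207), -1), 2))), -1) = Pow(Add(Rational(1, 2), Mul(Rational(-1, 8), Pow(Pow(-399, -1), 2))), -1) = Pow(Add(Rational(1, 2), Mul(Rational(-1, 8), Pow(Rational(-1, 399), 2))), -1) = Pow(Add(Rational(1, 2), Mul(Rational(-1, 8), Rational(1, 159201))), -1) = Pow(Add(Rational(1, 2), Rational(-1, 1273608)), -1) = Pow(Rational(636803, 1273608), -1) = Rational(1273608, 636803)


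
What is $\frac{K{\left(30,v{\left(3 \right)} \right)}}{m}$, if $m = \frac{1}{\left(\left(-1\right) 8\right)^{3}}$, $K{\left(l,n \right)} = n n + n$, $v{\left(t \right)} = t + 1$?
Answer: $-10240$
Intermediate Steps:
$v{\left(t \right)} = 1 + t$
$K{\left(l,n \right)} = n + n^{2}$ ($K{\left(l,n \right)} = n^{2} + n = n + n^{2}$)
$m = - \frac{1}{512}$ ($m = \frac{1}{\left(-8\right)^{3}} = \frac{1}{-512} = - \frac{1}{512} \approx -0.0019531$)
$\frac{K{\left(30,v{\left(3 \right)} \right)}}{m} = \frac{\left(1 + 3\right) \left(1 + \left(1 + 3\right)\right)}{- \frac{1}{512}} = 4 \left(1 + 4\right) \left(-512\right) = 4 \cdot 5 \left(-512\right) = 20 \left(-512\right) = -10240$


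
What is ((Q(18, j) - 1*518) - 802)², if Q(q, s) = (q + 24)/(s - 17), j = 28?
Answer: 209612484/121 ≈ 1.7323e+6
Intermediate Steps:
Q(q, s) = (24 + q)/(-17 + s)
((Q(18, j) - 1*518) - 802)² = (((24 + 18)/(-17 + 28) - 1*518) - 802)² = ((42/11 - 518) - 802)² = (-5656/11 - 802)² = (-14478/11)² = 209612484/121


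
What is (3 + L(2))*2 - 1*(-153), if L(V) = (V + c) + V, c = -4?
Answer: 159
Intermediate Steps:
L(V) = -4 + 2*V (L(V) = (V - 4) + V = (-4 + V) + V = -4 + 2*V)
(3 + L(2))*2 - 1*(-153) = (3 + (-4 + 2*2))*2 - 1*(-153) = (3 + (-4 + 4))*2 + 153 = (3 + 0)*2 + 153 = 3*2 + 153 = 6 + 153 = 159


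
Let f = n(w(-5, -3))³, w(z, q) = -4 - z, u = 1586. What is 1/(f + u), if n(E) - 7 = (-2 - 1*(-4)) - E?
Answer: 1/2098 ≈ 0.00047664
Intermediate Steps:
n(E) = 9 - E (n(E) = 7 + ((-2 - 1*(-4)) - E) = 7 + ((-2 + 4) - E) = 7 + (2 - E) = 9 - E)
f = 512 (f = (9 - (-4 - 1*(-5)))³ = (9 - (-4 + 5))³ = (9 - 1*1)³ = (9 - 1)³ = 8³ = 512)
1/(f + u) = 1/(512 + 1586) = 1/2098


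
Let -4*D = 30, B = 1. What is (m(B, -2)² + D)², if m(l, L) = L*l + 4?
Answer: 49/4 ≈ 12.250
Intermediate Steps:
m(l, L) = 4 + L*l
D = -15/2 (D = -¼*30 = -15/2 ≈ -7.5000)
(m(B, -2)² + D)² = ((4 - 2*1)² - 15/2)² = ((4 - 2)² - 15/2)² = (2² - 15/2)² = (4 - 15/2)² = (-7/2)² = 49/4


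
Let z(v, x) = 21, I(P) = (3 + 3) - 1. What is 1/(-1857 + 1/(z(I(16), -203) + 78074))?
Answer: -78095/145022414 ≈ -0.00053850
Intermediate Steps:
I(P) = 5 (I(P) = 6 - 1 = 5)
1/(-1857 + 1/(z(I(16), -203) + 78074)) = 1/(-1857 + 1/(21 + 78074)) = 1/(-1857 + 1/78095) = 1/(-145022414/78095) = -78095/145022414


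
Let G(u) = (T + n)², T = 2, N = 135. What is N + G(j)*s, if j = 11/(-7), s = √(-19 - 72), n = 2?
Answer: 135 + 16*I*√91 ≈ 135.0 + 152.63*I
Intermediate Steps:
s = I*√91 (s = √(-91) = I*√91 ≈ 9.5394*I)
j = -11/7 (j = 11*(-⅐) = -11/7 ≈ -1.5714)
G(u) = 16 (G(u) = (2 + 2)² = 4² = 16)
N + G(j)*s = 135 + 16*(I*√91) = 135 + 16*I*√91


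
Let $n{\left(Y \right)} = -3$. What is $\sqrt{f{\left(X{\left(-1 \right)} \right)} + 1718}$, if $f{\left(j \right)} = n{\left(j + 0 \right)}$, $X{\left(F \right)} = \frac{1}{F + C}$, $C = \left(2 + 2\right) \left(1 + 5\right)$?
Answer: $7 \sqrt{35} \approx 41.413$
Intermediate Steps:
$C = 24$ ($C = 4 \cdot 6 = 24$)
$X{\left(F \right)} = \frac{1}{24 + F}$ ($X{\left(F \right)} = \frac{1}{F + 24} = \frac{1}{24 + F}$)
$f{\left(j \right)} = -3$
$\sqrt{f{\left(X{\left(-1 \right)} \right)} + 1718} = \sqrt{-3 + 1718} = \sqrt{1715} = 7 \sqrt{35}$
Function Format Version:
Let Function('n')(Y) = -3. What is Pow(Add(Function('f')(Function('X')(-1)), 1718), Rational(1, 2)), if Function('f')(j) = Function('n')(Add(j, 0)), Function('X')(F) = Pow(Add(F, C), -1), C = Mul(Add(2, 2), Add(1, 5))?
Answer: Mul(7, Pow(35, Rational(1, 2))) ≈ 41.413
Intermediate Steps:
C = 24 (C = Mul(4, 6) = 24)
Function('X')(F) = Pow(Add(24, F), -1) (Function('X')(F) = Pow(Add(F, 24), -1) = Pow(Add(24, F), -1))
Function('f')(j) = -3
Pow(Add(Function('f')(Function('X')(-1)), 1718), Rational(1, 2)) = Pow(Add(-3, 1718), Rational(1, 2)) = Pow(1715, Rational(1, 2)) = Mul(7, Pow(35, Rational(1, 2)))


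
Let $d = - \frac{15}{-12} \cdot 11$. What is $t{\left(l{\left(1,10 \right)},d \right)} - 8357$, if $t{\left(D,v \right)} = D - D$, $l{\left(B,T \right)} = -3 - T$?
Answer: $-8357$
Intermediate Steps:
$d = \frac{55}{4}$ ($d = \left(-15\right) \left(- \frac{1}{12}\right) 11 = \frac{5}{4} \cdot 11 = \frac{55}{4} \approx 13.75$)
$t{\left(D,v \right)} = 0$
$t{\left(l{\left(1,10 \right)},d \right)} - 8357 = 0 - 8357 = -8357$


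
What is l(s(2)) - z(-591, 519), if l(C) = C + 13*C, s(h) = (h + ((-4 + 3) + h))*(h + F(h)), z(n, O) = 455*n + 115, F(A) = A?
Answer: 268958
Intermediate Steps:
z(n, O) = 115 + 455*n
s(h) = 2*h*(-1 + 2*h) (s(h) = (h + ((-4 + 3) + h))*(h + h) = (h + (-1 + h))*(2*h) = (-1 + 2*h)*(2*h) = 2*h*(-1 + 2*h))
l(C) = 14*C
l(s(2)) - z(-591, 519) = 14*(2*2*(-1 + 2*2)) - (115 + 455*(-591)) = 14*(2*2*(-1 + 4)) - (115 - 268905) = 14*(2*2*3) - 1*(-268790) = 14*12 + 268790 = 168 + 268790 = 268958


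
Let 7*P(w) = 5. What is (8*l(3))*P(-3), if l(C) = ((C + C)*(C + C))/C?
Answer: 480/7 ≈ 68.571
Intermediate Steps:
P(w) = 5/7 (P(w) = (⅐)*5 = 5/7)
l(C) = 4*C (l(C) = ((2*C)*(2*C))/C = (4*C²)/C = 4*C)
(8*l(3))*P(-3) = (8*(4*3))*(5/7) = (8*12)*(5/7) = 96*(5/7) = 480/7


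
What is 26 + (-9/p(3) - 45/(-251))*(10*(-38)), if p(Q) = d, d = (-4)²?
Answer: 172309/1004 ≈ 171.62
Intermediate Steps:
d = 16
p(Q) = 16
26 + (-9/p(3) - 45/(-251))*(10*(-38)) = 26 + (-9/16 - 45/(-251))*(10*(-38)) = 26 + (-9*1/16 - 45*(-1/251))*(-380) = 26 + (-9/16 + 45/251)*(-380) = 26 - 1539/4016*(-380) = 26 + 146205/1004 = 172309/1004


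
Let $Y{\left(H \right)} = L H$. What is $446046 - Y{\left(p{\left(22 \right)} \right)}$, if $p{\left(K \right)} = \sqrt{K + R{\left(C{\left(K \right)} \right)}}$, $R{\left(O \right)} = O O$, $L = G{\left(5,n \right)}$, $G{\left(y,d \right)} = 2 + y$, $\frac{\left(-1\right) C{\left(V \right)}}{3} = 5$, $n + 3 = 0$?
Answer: $446046 - 7 \sqrt{247} \approx 4.4594 \cdot 10^{5}$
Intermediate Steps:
$n = -3$ ($n = -3 + 0 = -3$)
$C{\left(V \right)} = -15$ ($C{\left(V \right)} = \left(-3\right) 5 = -15$)
$L = 7$ ($L = 2 + 5 = 7$)
$R{\left(O \right)} = O^{2}$
$p{\left(K \right)} = \sqrt{225 + K}$ ($p{\left(K \right)} = \sqrt{K + \left(-15\right)^{2}} = \sqrt{K + 225} = \sqrt{225 + K}$)
$Y{\left(H \right)} = 7 H$
$446046 - Y{\left(p{\left(22 \right)} \right)} = 446046 - 7 \sqrt{225 + 22} = 446046 - 7 \sqrt{247}$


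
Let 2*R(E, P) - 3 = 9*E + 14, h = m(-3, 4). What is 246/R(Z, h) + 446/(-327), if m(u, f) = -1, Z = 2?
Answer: 145274/11445 ≈ 12.693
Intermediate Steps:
h = -1
R(E, P) = 17/2 + 9*E/2 (R(E, P) = 3/2 + (9*E + 14)/2 = 3/2 + (14 + 9*E)/2 = 3/2 + (7 + 9*E/2) = 17/2 + 9*E/2)
246/R(Z, h) + 446/(-327) = 246/(17/2 + (9/2)*2) + 446/(-327) = 246/(17/2 + 9) + 446*(-1/327) = 246/(35/2) - 446/327 = 246*(2/35) - 446/327 = 492/35 - 446/327 = 145274/11445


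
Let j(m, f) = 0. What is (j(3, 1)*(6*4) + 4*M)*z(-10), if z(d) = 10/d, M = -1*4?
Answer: 16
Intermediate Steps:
M = -4
(j(3, 1)*(6*4) + 4*M)*z(-10) = (0*(6*4) + 4*(-4))*(10/(-10)) = (0*24 - 16)*(10*(-1/10)) = (0 - 16)*(-1) = -16*(-1) = 16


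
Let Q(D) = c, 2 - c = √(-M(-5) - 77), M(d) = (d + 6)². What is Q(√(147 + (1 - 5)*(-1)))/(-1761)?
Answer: -2/1761 + I*√78/1761 ≈ -0.0011357 + 0.0050152*I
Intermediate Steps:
M(d) = (6 + d)²
c = 2 - I*√78 (c = 2 - √(-(6 - 5)² - 77) = 2 - √(-1*1² - 77) = 2 - √(-1*1 - 77) = 2 - √(-1 - 77) = 2 - √(-78) = 2 - I*√78 ≈ 2.0 - 8.8318*I)
Q(D) = 2 - I*√78
Q(√(147 + (1 - 5)*(-1)))/(-1761) = (2 - I*√78)/(-1761) = (2 - I*√78)*(-1/1761) = -2/1761 + I*√78/1761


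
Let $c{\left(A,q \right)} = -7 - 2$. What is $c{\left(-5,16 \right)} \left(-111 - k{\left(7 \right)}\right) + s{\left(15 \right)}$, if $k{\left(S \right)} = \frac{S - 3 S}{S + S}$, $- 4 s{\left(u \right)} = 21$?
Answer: $\frac{3939}{4} \approx 984.75$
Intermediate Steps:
$s{\left(u \right)} = - \frac{21}{4}$ ($s{\left(u \right)} = \left(- \frac{1}{4}\right) 21 = - \frac{21}{4}$)
$k{\left(S \right)} = -1$ ($k{\left(S \right)} = \frac{\left(-2\right) S}{2 S} = - 2 S \frac{1}{2 S} = -1$)
$c{\left(A,q \right)} = -9$ ($c{\left(A,q \right)} = -7 - 2 = -9$)
$c{\left(-5,16 \right)} \left(-111 - k{\left(7 \right)}\right) + s{\left(15 \right)} = - 9 \left(-111 - -1\right) - \frac{21}{4} = - 9 \left(-111 + 1\right) - \frac{21}{4} = \left(-9\right) \left(-110\right) - \frac{21}{4} = 990 - \frac{21}{4} = \frac{3939}{4}$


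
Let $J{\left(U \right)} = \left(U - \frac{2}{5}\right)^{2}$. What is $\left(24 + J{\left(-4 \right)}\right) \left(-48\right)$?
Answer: $- \frac{52032}{25} \approx -2081.3$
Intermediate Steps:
$J{\left(U \right)} = \left(- \frac{2}{5} + U\right)^{2}$ ($J{\left(U \right)} = \left(U - \frac{2}{5}\right)^{2} = \left(- \frac{2}{5} + U\right)^{2}$)
$\left(24 + J{\left(-4 \right)}\right) \left(-48\right) = \left(24 + \frac{\left(-2 + 5 \left(-4\right)\right)^{2}}{25}\right) \left(-48\right) = \left(24 + \frac{\left(-2 - 20\right)^{2}}{25}\right) \left(-48\right) = \left(24 + \frac{\left(-22\right)^{2}}{25}\right) \left(-48\right) = \left(24 + \frac{1}{25} \cdot 484\right) \left(-48\right) = \left(24 + \frac{484}{25}\right) \left(-48\right) = \frac{1084}{25} \left(-48\right) = - \frac{52032}{25}$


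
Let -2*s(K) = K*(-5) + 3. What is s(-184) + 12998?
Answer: 25073/2 ≈ 12537.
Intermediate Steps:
s(K) = -3/2 + 5*K/2 (s(K) = -(K*(-5) + 3)/2 = -(-5*K + 3)/2 = -(3 - 5*K)/2 = -3/2 + 5*K/2)
s(-184) + 12998 = (-3/2 + (5/2)*(-184)) + 12998 = (-3/2 - 460) + 12998 = -923/2 + 12998 = 25073/2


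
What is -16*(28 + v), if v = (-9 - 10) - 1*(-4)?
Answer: -208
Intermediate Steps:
v = -15 (v = -19 + 4 = -15)
-16*(28 + v) = -16*(28 - 15) = -16*13 = -208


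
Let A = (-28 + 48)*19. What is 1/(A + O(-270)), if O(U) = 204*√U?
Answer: 19/569036 - 153*I*√30/2845180 ≈ 3.339e-5 - 0.00029454*I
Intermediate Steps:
A = 380 (A = 20*19 = 380)
1/(A + O(-270)) = 1/(380 + 204*√(-270)) = 1/(380 + 204*(3*I*√30)) = 1/(380 + 612*I*√30)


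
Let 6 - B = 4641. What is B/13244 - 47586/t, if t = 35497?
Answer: -10321527/6105484 ≈ -1.6905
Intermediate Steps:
B = -4635 (B = 6 - 1*4641 = 6 - 4641 = -4635)
B/13244 - 47586/t = -4635/13244 - 47586/35497 = -4635*1/13244 - 47586*1/35497 = -4635/13244 - 618/461 = -10321527/6105484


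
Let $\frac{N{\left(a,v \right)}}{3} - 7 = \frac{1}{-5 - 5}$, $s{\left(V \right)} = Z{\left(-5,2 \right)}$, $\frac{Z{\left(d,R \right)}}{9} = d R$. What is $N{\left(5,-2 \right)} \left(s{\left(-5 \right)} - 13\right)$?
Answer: $- \frac{21321}{10} \approx -2132.1$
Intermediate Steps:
$Z{\left(d,R \right)} = 9 R d$ ($Z{\left(d,R \right)} = 9 d R = 9 R d$)
$s{\left(V \right)} = -90$ ($s{\left(V \right)} = 9 \cdot 2 \left(-5\right) = -90$)
$N{\left(a,v \right)} = \frac{207}{10}$ ($N{\left(a,v \right)} = 21 + \frac{3}{-5 - 5} = 21 + \frac{3}{-10} = 21 + 3 \left(- \frac{1}{10}\right) = 21 - \frac{3}{10} = \frac{207}{10}$)
$N{\left(5,-2 \right)} \left(s{\left(-5 \right)} - 13\right) = \frac{207 \left(-90 - 13\right)}{10} = \frac{207}{10} \left(-103\right) = - \frac{21321}{10}$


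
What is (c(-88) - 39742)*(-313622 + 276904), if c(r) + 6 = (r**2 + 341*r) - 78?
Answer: 2279820620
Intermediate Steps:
c(r) = -84 + r**2 + 341*r (c(r) = -6 + ((r**2 + 341*r) - 78) = -6 + (-78 + r**2 + 341*r) = -84 + r**2 + 341*r)
(c(-88) - 39742)*(-313622 + 276904) = ((-84 + (-88)**2 + 341*(-88)) - 39742)*(-313622 + 276904) = ((-84 + 7744 - 30008) - 39742)*(-36718) = (-22348 - 39742)*(-36718) = -62090*(-36718) = 2279820620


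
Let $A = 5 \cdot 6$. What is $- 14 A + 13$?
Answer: $-407$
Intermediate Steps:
$A = 30$
$- 14 A + 13 = \left(-14\right) 30 + 13 = -420 + 13 = -407$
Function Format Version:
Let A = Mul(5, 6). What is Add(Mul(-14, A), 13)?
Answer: -407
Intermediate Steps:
A = 30
Add(Mul(-14, A), 13) = Add(Mul(-14, 30), 13) = Add(-420, 13) = -407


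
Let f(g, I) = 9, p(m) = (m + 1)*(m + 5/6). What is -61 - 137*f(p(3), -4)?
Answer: -1294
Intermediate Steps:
p(m) = (1 + m)*(5/6 + m) (p(m) = (1 + m)*(m + 5*(1/6)) = (1 + m)*(m + 5/6) = (1 + m)*(5/6 + m))
-61 - 137*f(p(3), -4) = -61 - 137*9 = -61 - 1233 = -1294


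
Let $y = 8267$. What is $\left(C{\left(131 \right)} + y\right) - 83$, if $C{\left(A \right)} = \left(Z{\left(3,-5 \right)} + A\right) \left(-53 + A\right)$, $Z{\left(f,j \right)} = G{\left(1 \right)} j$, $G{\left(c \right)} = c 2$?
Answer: $17622$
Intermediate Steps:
$G{\left(c \right)} = 2 c$
$Z{\left(f,j \right)} = 2 j$ ($Z{\left(f,j \right)} = 2 \cdot 1 j = 2 j$)
$C{\left(A \right)} = \left(-53 + A\right) \left(-10 + A\right)$ ($C{\left(A \right)} = \left(2 \left(-5\right) + A\right) \left(-53 + A\right) = \left(-10 + A\right) \left(-53 + A\right) = \left(-53 + A\right) \left(-10 + A\right)$)
$\left(C{\left(131 \right)} + y\right) - 83 = \left(\left(530 + 131^{2} - 8253\right) + 8267\right) - 83 = \left(\left(530 + 17161 - 8253\right) + 8267\right) - 83 = \left(9438 + 8267\right) - 83 = 17705 - 83 = 17622$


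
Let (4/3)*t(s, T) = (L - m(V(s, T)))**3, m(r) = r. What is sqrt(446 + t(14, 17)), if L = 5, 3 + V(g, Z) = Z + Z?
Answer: 8*I*sqrt(199) ≈ 112.85*I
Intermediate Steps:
V(g, Z) = -3 + 2*Z (V(g, Z) = -3 + (Z + Z) = -3 + 2*Z)
t(s, T) = 3*(8 - 2*T)**3/4 (t(s, T) = 3*(5 - (-3 + 2*T))**3/4 = 3*(5 + (3 - 2*T))**3/4 = 3*(8 - 2*T)**3/4)
sqrt(446 + t(14, 17)) = sqrt(446 - 6*(-4 + 17)**3) = sqrt(446 - 6*13**3) = sqrt(446 - 6*2197) = sqrt(446 - 13182) = sqrt(-12736) = 8*I*sqrt(199)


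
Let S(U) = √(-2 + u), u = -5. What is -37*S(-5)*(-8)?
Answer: 296*I*√7 ≈ 783.14*I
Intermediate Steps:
S(U) = I*√7 (S(U) = √(-2 - 5) = √(-7) = I*√7)
-37*S(-5)*(-8) = -37*I*√7*(-8) = 296*I*√7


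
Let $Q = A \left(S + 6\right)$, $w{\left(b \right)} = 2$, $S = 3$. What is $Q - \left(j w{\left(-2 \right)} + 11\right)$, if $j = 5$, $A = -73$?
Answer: $-678$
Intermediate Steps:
$Q = -657$ ($Q = - 73 \left(3 + 6\right) = \left(-73\right) 9 = -657$)
$Q - \left(j w{\left(-2 \right)} + 11\right) = -657 - \left(5 \cdot 2 + 11\right) = -657 - \left(10 + 11\right) = -657 - 21 = -678$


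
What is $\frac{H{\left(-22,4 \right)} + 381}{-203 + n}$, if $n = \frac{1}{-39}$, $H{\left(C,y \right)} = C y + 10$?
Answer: $- \frac{11817}{7918} \approx -1.4924$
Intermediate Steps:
$H{\left(C,y \right)} = 10 + C y$
$n = - \frac{1}{39} \approx -0.025641$
$\frac{H{\left(-22,4 \right)} + 381}{-203 + n} = \frac{\left(10 - 88\right) + 381}{-203 - \frac{1}{39}} = \frac{\left(10 - 88\right) + 381}{- \frac{7918}{39}} = \left(-78 + 381\right) \left(- \frac{39}{7918}\right) = 303 \left(- \frac{39}{7918}\right) = - \frac{11817}{7918}$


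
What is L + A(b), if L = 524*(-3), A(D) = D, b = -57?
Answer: -1629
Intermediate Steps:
L = -1572
L + A(b) = -1572 - 57 = -1629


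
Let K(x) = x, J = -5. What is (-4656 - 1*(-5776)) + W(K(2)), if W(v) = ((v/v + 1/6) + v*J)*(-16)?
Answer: 3784/3 ≈ 1261.3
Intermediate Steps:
W(v) = -56/3 + 80*v (W(v) = ((v/v + 1/6) + v*(-5))*(-16) = ((1 + 1*(⅙)) - 5*v)*(-16) = ((1 + ⅙) - 5*v)*(-16) = (7/6 - 5*v)*(-16) = -56/3 + 80*v)
(-4656 - 1*(-5776)) + W(K(2)) = (-4656 - 1*(-5776)) + (-56/3 + 80*2) = (-4656 + 5776) + (-56/3 + 160) = 1120 + 424/3 = 3784/3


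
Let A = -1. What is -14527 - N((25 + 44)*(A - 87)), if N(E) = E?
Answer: -8455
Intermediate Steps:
-14527 - N((25 + 44)*(A - 87)) = -14527 - (25 + 44)*(-1 - 87) = -14527 - 69*(-88) = -14527 - 1*(-6072) = -14527 + 6072 = -8455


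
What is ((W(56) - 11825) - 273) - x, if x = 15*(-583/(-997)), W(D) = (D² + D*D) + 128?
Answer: -5689651/997 ≈ -5706.8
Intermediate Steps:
W(D) = 128 + 2*D² (W(D) = (D² + D²) + 128 = 2*D² + 128 = 128 + 2*D²)
x = 8745/997 (x = 15*(-583*(-1/997)) = 15*(583/997) = 8745/997 ≈ 8.7713)
((W(56) - 11825) - 273) - x = (((128 + 2*56²) - 11825) - 273) - 1*8745/997 = (((128 + 2*3136) - 11825) - 273) - 8745/997 = (((128 + 6272) - 11825) - 273) - 8745/997 = ((6400 - 11825) - 273) - 8745/997 = (-5425 - 273) - 8745/997 = -5698 - 8745/997 = -5689651/997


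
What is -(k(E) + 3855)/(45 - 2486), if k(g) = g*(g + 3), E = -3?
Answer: 3855/2441 ≈ 1.5793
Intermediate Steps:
k(g) = g*(3 + g)
-(k(E) + 3855)/(45 - 2486) = -(-3*(3 - 3) + 3855)/(45 - 2486) = -(-3*0 + 3855)/(-2441) = -(0 + 3855)*(-1)/2441 = -3855*(-1)/2441 = -1*(-3855/2441) = 3855/2441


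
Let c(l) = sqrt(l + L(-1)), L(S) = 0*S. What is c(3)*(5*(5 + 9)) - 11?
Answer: -11 + 70*sqrt(3) ≈ 110.24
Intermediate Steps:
L(S) = 0
c(l) = sqrt(l) (c(l) = sqrt(l + 0) = sqrt(l))
c(3)*(5*(5 + 9)) - 11 = sqrt(3)*(5*(5 + 9)) - 11 = sqrt(3)*(5*14) - 11 = sqrt(3)*70 - 11 = 70*sqrt(3) - 11 = -11 + 70*sqrt(3)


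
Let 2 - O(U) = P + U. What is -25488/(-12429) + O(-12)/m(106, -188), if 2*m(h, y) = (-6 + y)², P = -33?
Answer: 53357483/25987658 ≈ 2.0532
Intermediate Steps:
m(h, y) = (-6 + y)²/2
O(U) = 35 - U (O(U) = 2 - (-33 + U) = 2 + (33 - U) = 35 - U)
-25488/(-12429) + O(-12)/m(106, -188) = -25488/(-12429) + (35 - 1*(-12))/(((-6 - 188)²/2)) = -25488*(-1/12429) + (35 + 12)/(((½)*(-194)²)) = 2832/1381 + 47/(((½)*37636)) = 2832/1381 + 47/18818 = 53357483/25987658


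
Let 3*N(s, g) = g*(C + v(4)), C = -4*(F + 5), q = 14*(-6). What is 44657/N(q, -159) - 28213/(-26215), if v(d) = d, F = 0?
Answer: 1194607879/22230320 ≈ 53.738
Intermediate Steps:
q = -84
C = -20 (C = -4*(0 + 5) = -4*5 = -20)
N(s, g) = -16*g/3 (N(s, g) = (g*(-20 + 4))/3 = (g*(-16))/3 = (-16*g)/3 = -16*g/3)
44657/N(q, -159) - 28213/(-26215) = 44657/((-16/3*(-159))) - 28213/(-26215) = 44657/848 - 28213*(-1/26215) = 44657*(1/848) + 28213/26215 = 44657/848 + 28213/26215 = 1194607879/22230320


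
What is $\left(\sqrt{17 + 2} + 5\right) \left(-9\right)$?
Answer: $-45 - 9 \sqrt{19} \approx -84.23$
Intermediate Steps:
$\left(\sqrt{17 + 2} + 5\right) \left(-9\right) = \left(\sqrt{19} + 5\right) \left(-9\right) = \left(5 + \sqrt{19}\right) \left(-9\right) = -45 - 9 \sqrt{19}$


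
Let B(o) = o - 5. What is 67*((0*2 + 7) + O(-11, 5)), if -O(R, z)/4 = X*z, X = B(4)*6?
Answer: 8509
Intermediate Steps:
B(o) = -5 + o
X = -6 (X = (-5 + 4)*6 = -1*6 = -6)
O(R, z) = 24*z (O(R, z) = -(-24)*z = 24*z)
67*((0*2 + 7) + O(-11, 5)) = 67*((0*2 + 7) + 24*5) = 67*((0 + 7) + 120) = 67*(7 + 120) = 67*127 = 8509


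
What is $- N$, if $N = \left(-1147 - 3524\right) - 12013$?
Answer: $16684$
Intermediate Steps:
$N = -16684$ ($N = -4671 - 12013 = -16684$)
$- N = \left(-1\right) \left(-16684\right) = 16684$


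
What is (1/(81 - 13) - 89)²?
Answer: 36614601/4624 ≈ 7918.4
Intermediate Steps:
(1/(81 - 13) - 89)² = (1/68 - 89)² = (-6051/68)² = 36614601/4624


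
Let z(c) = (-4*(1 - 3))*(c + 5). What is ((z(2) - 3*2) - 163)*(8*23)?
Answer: -20792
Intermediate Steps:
z(c) = 40 + 8*c (z(c) = (-4*(-2))*(5 + c) = 8*(5 + c) = 40 + 8*c)
((z(2) - 3*2) - 163)*(8*23) = (((40 + 8*2) - 3*2) - 163)*(8*23) = (((40 + 16) - 6) - 163)*184 = ((56 - 6) - 163)*184 = (50 - 163)*184 = -113*184 = -20792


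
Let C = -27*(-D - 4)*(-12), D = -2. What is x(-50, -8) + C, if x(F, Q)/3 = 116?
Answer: -300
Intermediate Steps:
x(F, Q) = 348 (x(F, Q) = 3*116 = 348)
C = -648 (C = -27*(-1*(-2) - 4)*(-12) = -27*(2 - 4)*(-12) = -27*(-2)*(-12) = 54*(-12) = -648)
x(-50, -8) + C = 348 - 648 = -300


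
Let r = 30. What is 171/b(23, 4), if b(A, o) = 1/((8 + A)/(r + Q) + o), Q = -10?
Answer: 18981/20 ≈ 949.05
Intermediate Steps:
b(A, o) = 1/(2/5 + o + A/20) (b(A, o) = 1/((8 + A)/(30 - 10) + o) = 1/((8 + A)/20 + o) = 1/((8 + A)*(1/20) + o) = 1/((2/5 + A/20) + o) = 1/(2/5 + o + A/20))
171/b(23, 4) = 171/((20/(8 + 23 + 20*4))) = 171/((20/(8 + 23 + 80))) = 171/((20/111)) = 171/((20*(1/111))) = 171/(20/111) = 171*(111/20) = 18981/20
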